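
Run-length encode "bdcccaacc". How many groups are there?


Input: bdcccaacc
Scanning for consecutive runs:
  Group 1: 'b' x 1 (positions 0-0)
  Group 2: 'd' x 1 (positions 1-1)
  Group 3: 'c' x 3 (positions 2-4)
  Group 4: 'a' x 2 (positions 5-6)
  Group 5: 'c' x 2 (positions 7-8)
Total groups: 5

5


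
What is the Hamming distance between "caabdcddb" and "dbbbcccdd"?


Comparing "caabdcddb" and "dbbbcccdd" position by position:
  Position 0: 'c' vs 'd' => differ
  Position 1: 'a' vs 'b' => differ
  Position 2: 'a' vs 'b' => differ
  Position 3: 'b' vs 'b' => same
  Position 4: 'd' vs 'c' => differ
  Position 5: 'c' vs 'c' => same
  Position 6: 'd' vs 'c' => differ
  Position 7: 'd' vs 'd' => same
  Position 8: 'b' vs 'd' => differ
Total differences (Hamming distance): 6

6


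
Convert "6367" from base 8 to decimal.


Input: "6367" in base 8
Positional expansion:
  Digit '6' (value 6) x 8^3 = 3072
  Digit '3' (value 3) x 8^2 = 192
  Digit '6' (value 6) x 8^1 = 48
  Digit '7' (value 7) x 8^0 = 7
Sum = 3319

3319


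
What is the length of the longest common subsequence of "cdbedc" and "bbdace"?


LCS of "cdbedc" and "bbdace"
DP table:
           b    b    d    a    c    e
      0    0    0    0    0    0    0
  c   0    0    0    0    0    1    1
  d   0    0    0    1    1    1    1
  b   0    1    1    1    1    1    1
  e   0    1    1    1    1    1    2
  d   0    1    1    2    2    2    2
  c   0    1    1    2    2    3    3
LCS length = dp[6][6] = 3

3


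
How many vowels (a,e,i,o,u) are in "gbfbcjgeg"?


Input: gbfbcjgeg
Checking each character:
  'g' at position 0: consonant
  'b' at position 1: consonant
  'f' at position 2: consonant
  'b' at position 3: consonant
  'c' at position 4: consonant
  'j' at position 5: consonant
  'g' at position 6: consonant
  'e' at position 7: vowel (running total: 1)
  'g' at position 8: consonant
Total vowels: 1

1


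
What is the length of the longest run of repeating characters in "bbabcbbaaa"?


Input: "bbabcbbaaa"
Scanning for longest run:
  Position 1 ('b'): continues run of 'b', length=2
  Position 2 ('a'): new char, reset run to 1
  Position 3 ('b'): new char, reset run to 1
  Position 4 ('c'): new char, reset run to 1
  Position 5 ('b'): new char, reset run to 1
  Position 6 ('b'): continues run of 'b', length=2
  Position 7 ('a'): new char, reset run to 1
  Position 8 ('a'): continues run of 'a', length=2
  Position 9 ('a'): continues run of 'a', length=3
Longest run: 'a' with length 3

3


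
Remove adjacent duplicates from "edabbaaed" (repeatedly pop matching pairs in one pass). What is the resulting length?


Input: edabbaaed
Stack-based adjacent duplicate removal:
  Read 'e': push. Stack: e
  Read 'd': push. Stack: ed
  Read 'a': push. Stack: eda
  Read 'b': push. Stack: edab
  Read 'b': matches stack top 'b' => pop. Stack: eda
  Read 'a': matches stack top 'a' => pop. Stack: ed
  Read 'a': push. Stack: eda
  Read 'e': push. Stack: edae
  Read 'd': push. Stack: edaed
Final stack: "edaed" (length 5)

5


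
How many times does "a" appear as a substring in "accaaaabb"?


Searching for "a" in "accaaaabb"
Scanning each position:
  Position 0: "a" => MATCH
  Position 1: "c" => no
  Position 2: "c" => no
  Position 3: "a" => MATCH
  Position 4: "a" => MATCH
  Position 5: "a" => MATCH
  Position 6: "a" => MATCH
  Position 7: "b" => no
  Position 8: "b" => no
Total occurrences: 5

5


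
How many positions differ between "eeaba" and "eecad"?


Comparing "eeaba" and "eecad" position by position:
  Position 0: 'e' vs 'e' => same
  Position 1: 'e' vs 'e' => same
  Position 2: 'a' vs 'c' => DIFFER
  Position 3: 'b' vs 'a' => DIFFER
  Position 4: 'a' vs 'd' => DIFFER
Positions that differ: 3

3


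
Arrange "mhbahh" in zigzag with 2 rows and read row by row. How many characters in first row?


Zigzag "mhbahh" into 2 rows:
Placing characters:
  'm' => row 0
  'h' => row 1
  'b' => row 0
  'a' => row 1
  'h' => row 0
  'h' => row 1
Rows:
  Row 0: "mbh"
  Row 1: "hah"
First row length: 3

3


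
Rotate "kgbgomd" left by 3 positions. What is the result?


Input: "kgbgomd", rotate left by 3
First 3 characters: "kgb"
Remaining characters: "gomd"
Concatenate remaining + first: "gomd" + "kgb" = "gomdkgb"

gomdkgb


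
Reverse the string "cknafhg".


Input: cknafhg
Reading characters right to left:
  Position 6: 'g'
  Position 5: 'h'
  Position 4: 'f'
  Position 3: 'a'
  Position 2: 'n'
  Position 1: 'k'
  Position 0: 'c'
Reversed: ghfankc

ghfankc


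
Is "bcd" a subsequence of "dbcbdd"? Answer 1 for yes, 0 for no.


Check if "bcd" is a subsequence of "dbcbdd"
Greedy scan:
  Position 0 ('d'): no match needed
  Position 1 ('b'): matches sub[0] = 'b'
  Position 2 ('c'): matches sub[1] = 'c'
  Position 3 ('b'): no match needed
  Position 4 ('d'): matches sub[2] = 'd'
  Position 5 ('d'): no match needed
All 3 characters matched => is a subsequence

1


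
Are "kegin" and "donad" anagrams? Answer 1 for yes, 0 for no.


Strings: "kegin", "donad"
Sorted first:  egikn
Sorted second: addno
Differ at position 0: 'e' vs 'a' => not anagrams

0


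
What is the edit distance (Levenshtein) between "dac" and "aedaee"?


Computing edit distance: "dac" -> "aedaee"
DP table:
           a    e    d    a    e    e
      0    1    2    3    4    5    6
  d   1    1    2    2    3    4    5
  a   2    1    2    3    2    3    4
  c   3    2    2    3    3    3    4
Edit distance = dp[3][6] = 4

4


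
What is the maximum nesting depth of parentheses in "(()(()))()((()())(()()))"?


Input: "(()(()))()((()())(()()))"
Tracking depth:
  Position 0 '(': depth becomes 1
  Position 1 '(': depth becomes 2
  Position 2 ')': depth becomes 1
  Position 3 '(': depth becomes 2
  Position 4 '(': depth becomes 3
  Position 5 ')': depth becomes 2
  Position 6 ')': depth becomes 1
  Position 7 ')': depth becomes 0
  Position 8 '(': depth becomes 1
  Position 9 ')': depth becomes 0
  Position 10 '(': depth becomes 1
  Position 11 '(': depth becomes 2
  Position 12 '(': depth becomes 3
  Position 13 ')': depth becomes 2
  Position 14 '(': depth becomes 3
  Position 15 ')': depth becomes 2
  Position 16 ')': depth becomes 1
  Position 17 '(': depth becomes 2
  Position 18 '(': depth becomes 3
  Position 19 ')': depth becomes 2
  Position 20 '(': depth becomes 3
  Position 21 ')': depth becomes 2
  Position 22 ')': depth becomes 1
  Position 23 ')': depth becomes 0
Maximum depth reached: 3

3


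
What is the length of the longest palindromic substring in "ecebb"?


Input: "ecebb"
Checking substrings for palindromes:
  [0:3] "ece" (len 3) => palindrome
  [3:5] "bb" (len 2) => palindrome
Longest palindromic substring: "ece" with length 3

3


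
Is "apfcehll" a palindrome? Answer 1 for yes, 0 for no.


Input: apfcehll
Reversed: llhecfpa
  Compare pos 0 ('a') with pos 7 ('l'): MISMATCH
  Compare pos 1 ('p') with pos 6 ('l'): MISMATCH
  Compare pos 2 ('f') with pos 5 ('h'): MISMATCH
  Compare pos 3 ('c') with pos 4 ('e'): MISMATCH
Result: not a palindrome

0


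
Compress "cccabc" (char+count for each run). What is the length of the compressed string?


Input: cccabc
Runs:
  'c' x 3 => "c3"
  'a' x 1 => "a1"
  'b' x 1 => "b1"
  'c' x 1 => "c1"
Compressed: "c3a1b1c1"
Compressed length: 8

8


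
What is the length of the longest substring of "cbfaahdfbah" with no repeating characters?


Input: "cbfaahdfbah"
Sliding window (track last position of each char):
  Position 0 ('c'): window [0,0] length 1 -- new best
  Position 1 ('b'): window [0,1] length 2 -- new best
  Position 2 ('f'): window [0,2] length 3 -- new best
  Position 3 ('a'): window [0,3] length 4 -- new best
  Position 4 ('a'): repeat (last at 3), move window start to 4
  Position 4 ('a'): window [4,4] length 1
  Position 5 ('h'): window [4,5] length 2
  Position 6 ('d'): window [4,6] length 3
  Position 7 ('f'): window [4,7] length 4
  Position 8 ('b'): window [4,8] length 5 -- new best
  Position 9 ('a'): repeat (last at 4), move window start to 5
  Position 9 ('a'): window [5,9] length 5
  Position 10 ('h'): repeat (last at 5), move window start to 6
  Position 10 ('h'): window [6,10] length 5
Longest substring with no repeats: "ahdfb" with length 5

5


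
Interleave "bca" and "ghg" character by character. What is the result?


Interleaving "bca" and "ghg":
  Position 0: 'b' from first, 'g' from second => "bg"
  Position 1: 'c' from first, 'h' from second => "ch"
  Position 2: 'a' from first, 'g' from second => "ag"
Result: bgchag

bgchag


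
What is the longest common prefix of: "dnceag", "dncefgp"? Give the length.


Words: dnceag, dncefgp
  Position 0: all 'd' => match
  Position 1: all 'n' => match
  Position 2: all 'c' => match
  Position 3: all 'e' => match
  Position 4: ('a', 'f') => mismatch, stop
LCP = "dnce" (length 4)

4


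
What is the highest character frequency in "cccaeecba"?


Input: cccaeecba
Character counts:
  'a': 2
  'b': 1
  'c': 4
  'e': 2
Maximum frequency: 4

4


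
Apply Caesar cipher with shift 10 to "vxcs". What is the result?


Caesar cipher: shift "vxcs" by 10
  'v' (pos 21) + 10 = pos 5 = 'f'
  'x' (pos 23) + 10 = pos 7 = 'h'
  'c' (pos 2) + 10 = pos 12 = 'm'
  's' (pos 18) + 10 = pos 2 = 'c'
Result: fhmc

fhmc


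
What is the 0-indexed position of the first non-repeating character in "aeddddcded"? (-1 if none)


Input: aeddddcded
Character frequencies:
  'a': 1
  'c': 1
  'd': 6
  'e': 2
Scanning left to right for freq == 1:
  Position 0 ('a'): unique! => answer = 0

0


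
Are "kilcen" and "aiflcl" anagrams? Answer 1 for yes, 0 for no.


Strings: "kilcen", "aiflcl"
Sorted first:  ceikln
Sorted second: acfill
Differ at position 0: 'c' vs 'a' => not anagrams

0


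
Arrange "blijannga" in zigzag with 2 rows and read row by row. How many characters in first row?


Zigzag "blijannga" into 2 rows:
Placing characters:
  'b' => row 0
  'l' => row 1
  'i' => row 0
  'j' => row 1
  'a' => row 0
  'n' => row 1
  'n' => row 0
  'g' => row 1
  'a' => row 0
Rows:
  Row 0: "biana"
  Row 1: "ljng"
First row length: 5

5


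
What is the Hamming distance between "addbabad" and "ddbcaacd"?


Comparing "addbabad" and "ddbcaacd" position by position:
  Position 0: 'a' vs 'd' => differ
  Position 1: 'd' vs 'd' => same
  Position 2: 'd' vs 'b' => differ
  Position 3: 'b' vs 'c' => differ
  Position 4: 'a' vs 'a' => same
  Position 5: 'b' vs 'a' => differ
  Position 6: 'a' vs 'c' => differ
  Position 7: 'd' vs 'd' => same
Total differences (Hamming distance): 5

5


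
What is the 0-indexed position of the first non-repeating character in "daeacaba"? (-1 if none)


Input: daeacaba
Character frequencies:
  'a': 4
  'b': 1
  'c': 1
  'd': 1
  'e': 1
Scanning left to right for freq == 1:
  Position 0 ('d'): unique! => answer = 0

0


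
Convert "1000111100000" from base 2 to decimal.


Input: "1000111100000" in base 2
Positional expansion:
  Digit '1' (value 1) x 2^12 = 4096
  Digit '0' (value 0) x 2^11 = 0
  Digit '0' (value 0) x 2^10 = 0
  Digit '0' (value 0) x 2^9 = 0
  Digit '1' (value 1) x 2^8 = 256
  Digit '1' (value 1) x 2^7 = 128
  Digit '1' (value 1) x 2^6 = 64
  Digit '1' (value 1) x 2^5 = 32
  Digit '0' (value 0) x 2^4 = 0
  Digit '0' (value 0) x 2^3 = 0
  Digit '0' (value 0) x 2^2 = 0
  Digit '0' (value 0) x 2^1 = 0
  Digit '0' (value 0) x 2^0 = 0
Sum = 4576

4576


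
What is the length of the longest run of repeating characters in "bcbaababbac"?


Input: "bcbaababbac"
Scanning for longest run:
  Position 1 ('c'): new char, reset run to 1
  Position 2 ('b'): new char, reset run to 1
  Position 3 ('a'): new char, reset run to 1
  Position 4 ('a'): continues run of 'a', length=2
  Position 5 ('b'): new char, reset run to 1
  Position 6 ('a'): new char, reset run to 1
  Position 7 ('b'): new char, reset run to 1
  Position 8 ('b'): continues run of 'b', length=2
  Position 9 ('a'): new char, reset run to 1
  Position 10 ('c'): new char, reset run to 1
Longest run: 'a' with length 2

2


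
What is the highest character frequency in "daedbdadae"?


Input: daedbdadae
Character counts:
  'a': 3
  'b': 1
  'd': 4
  'e': 2
Maximum frequency: 4

4


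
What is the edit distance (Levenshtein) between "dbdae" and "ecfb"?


Computing edit distance: "dbdae" -> "ecfb"
DP table:
           e    c    f    b
      0    1    2    3    4
  d   1    1    2    3    4
  b   2    2    2    3    3
  d   3    3    3    3    4
  a   4    4    4    4    4
  e   5    4    5    5    5
Edit distance = dp[5][4] = 5

5


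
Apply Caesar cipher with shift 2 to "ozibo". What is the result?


Caesar cipher: shift "ozibo" by 2
  'o' (pos 14) + 2 = pos 16 = 'q'
  'z' (pos 25) + 2 = pos 1 = 'b'
  'i' (pos 8) + 2 = pos 10 = 'k'
  'b' (pos 1) + 2 = pos 3 = 'd'
  'o' (pos 14) + 2 = pos 16 = 'q'
Result: qbkdq

qbkdq


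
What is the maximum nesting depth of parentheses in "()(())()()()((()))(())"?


Input: "()(())()()()((()))(())"
Tracking depth:
  Position 0 '(': depth becomes 1
  Position 1 ')': depth becomes 0
  Position 2 '(': depth becomes 1
  Position 3 '(': depth becomes 2
  Position 4 ')': depth becomes 1
  Position 5 ')': depth becomes 0
  Position 6 '(': depth becomes 1
  Position 7 ')': depth becomes 0
  Position 8 '(': depth becomes 1
  Position 9 ')': depth becomes 0
  Position 10 '(': depth becomes 1
  Position 11 ')': depth becomes 0
  Position 12 '(': depth becomes 1
  Position 13 '(': depth becomes 2
  Position 14 '(': depth becomes 3
  Position 15 ')': depth becomes 2
  Position 16 ')': depth becomes 1
  Position 17 ')': depth becomes 0
  Position 18 '(': depth becomes 1
  Position 19 '(': depth becomes 2
  Position 20 ')': depth becomes 1
  Position 21 ')': depth becomes 0
Maximum depth reached: 3

3


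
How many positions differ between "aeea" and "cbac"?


Comparing "aeea" and "cbac" position by position:
  Position 0: 'a' vs 'c' => DIFFER
  Position 1: 'e' vs 'b' => DIFFER
  Position 2: 'e' vs 'a' => DIFFER
  Position 3: 'a' vs 'c' => DIFFER
Positions that differ: 4

4


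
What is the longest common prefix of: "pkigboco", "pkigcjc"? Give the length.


Words: pkigboco, pkigcjc
  Position 0: all 'p' => match
  Position 1: all 'k' => match
  Position 2: all 'i' => match
  Position 3: all 'g' => match
  Position 4: ('b', 'c') => mismatch, stop
LCP = "pkig" (length 4)

4


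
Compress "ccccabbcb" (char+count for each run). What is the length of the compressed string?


Input: ccccabbcb
Runs:
  'c' x 4 => "c4"
  'a' x 1 => "a1"
  'b' x 2 => "b2"
  'c' x 1 => "c1"
  'b' x 1 => "b1"
Compressed: "c4a1b2c1b1"
Compressed length: 10

10


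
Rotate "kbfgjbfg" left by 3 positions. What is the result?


Input: "kbfgjbfg", rotate left by 3
First 3 characters: "kbf"
Remaining characters: "gjbfg"
Concatenate remaining + first: "gjbfg" + "kbf" = "gjbfgkbf"

gjbfgkbf


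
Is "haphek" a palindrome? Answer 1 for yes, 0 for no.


Input: haphek
Reversed: kehpah
  Compare pos 0 ('h') with pos 5 ('k'): MISMATCH
  Compare pos 1 ('a') with pos 4 ('e'): MISMATCH
  Compare pos 2 ('p') with pos 3 ('h'): MISMATCH
Result: not a palindrome

0


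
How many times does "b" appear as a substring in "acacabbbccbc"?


Searching for "b" in "acacabbbccbc"
Scanning each position:
  Position 0: "a" => no
  Position 1: "c" => no
  Position 2: "a" => no
  Position 3: "c" => no
  Position 4: "a" => no
  Position 5: "b" => MATCH
  Position 6: "b" => MATCH
  Position 7: "b" => MATCH
  Position 8: "c" => no
  Position 9: "c" => no
  Position 10: "b" => MATCH
  Position 11: "c" => no
Total occurrences: 4

4


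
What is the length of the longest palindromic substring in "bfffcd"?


Input: "bfffcd"
Checking substrings for palindromes:
  [1:4] "fff" (len 3) => palindrome
  [1:3] "ff" (len 2) => palindrome
  [2:4] "ff" (len 2) => palindrome
Longest palindromic substring: "fff" with length 3

3


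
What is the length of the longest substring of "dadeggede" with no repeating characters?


Input: "dadeggede"
Sliding window (track last position of each char):
  Position 0 ('d'): window [0,0] length 1 -- new best
  Position 1 ('a'): window [0,1] length 2 -- new best
  Position 2 ('d'): repeat (last at 0), move window start to 1
  Position 2 ('d'): window [1,2] length 2
  Position 3 ('e'): window [1,3] length 3 -- new best
  Position 4 ('g'): window [1,4] length 4 -- new best
  Position 5 ('g'): repeat (last at 4), move window start to 5
  Position 5 ('g'): window [5,5] length 1
  Position 6 ('e'): window [5,6] length 2
  Position 7 ('d'): window [5,7] length 3
  Position 8 ('e'): repeat (last at 6), move window start to 7
  Position 8 ('e'): window [7,8] length 2
Longest substring with no repeats: "adeg" with length 4

4


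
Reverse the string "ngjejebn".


Input: ngjejebn
Reading characters right to left:
  Position 7: 'n'
  Position 6: 'b'
  Position 5: 'e'
  Position 4: 'j'
  Position 3: 'e'
  Position 2: 'j'
  Position 1: 'g'
  Position 0: 'n'
Reversed: nbejejgn

nbejejgn


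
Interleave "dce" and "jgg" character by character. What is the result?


Interleaving "dce" and "jgg":
  Position 0: 'd' from first, 'j' from second => "dj"
  Position 1: 'c' from first, 'g' from second => "cg"
  Position 2: 'e' from first, 'g' from second => "eg"
Result: djcgeg

djcgeg


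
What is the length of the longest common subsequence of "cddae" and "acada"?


LCS of "cddae" and "acada"
DP table:
           a    c    a    d    a
      0    0    0    0    0    0
  c   0    0    1    1    1    1
  d   0    0    1    1    2    2
  d   0    0    1    1    2    2
  a   0    1    1    2    2    3
  e   0    1    1    2    2    3
LCS length = dp[5][5] = 3

3


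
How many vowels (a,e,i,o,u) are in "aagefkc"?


Input: aagefkc
Checking each character:
  'a' at position 0: vowel (running total: 1)
  'a' at position 1: vowel (running total: 2)
  'g' at position 2: consonant
  'e' at position 3: vowel (running total: 3)
  'f' at position 4: consonant
  'k' at position 5: consonant
  'c' at position 6: consonant
Total vowels: 3

3


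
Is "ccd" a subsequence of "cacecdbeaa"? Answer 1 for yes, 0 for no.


Check if "ccd" is a subsequence of "cacecdbeaa"
Greedy scan:
  Position 0 ('c'): matches sub[0] = 'c'
  Position 1 ('a'): no match needed
  Position 2 ('c'): matches sub[1] = 'c'
  Position 3 ('e'): no match needed
  Position 4 ('c'): no match needed
  Position 5 ('d'): matches sub[2] = 'd'
  Position 6 ('b'): no match needed
  Position 7 ('e'): no match needed
  Position 8 ('a'): no match needed
  Position 9 ('a'): no match needed
All 3 characters matched => is a subsequence

1


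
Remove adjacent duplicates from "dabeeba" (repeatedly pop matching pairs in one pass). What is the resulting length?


Input: dabeeba
Stack-based adjacent duplicate removal:
  Read 'd': push. Stack: d
  Read 'a': push. Stack: da
  Read 'b': push. Stack: dab
  Read 'e': push. Stack: dabe
  Read 'e': matches stack top 'e' => pop. Stack: dab
  Read 'b': matches stack top 'b' => pop. Stack: da
  Read 'a': matches stack top 'a' => pop. Stack: d
Final stack: "d" (length 1)

1


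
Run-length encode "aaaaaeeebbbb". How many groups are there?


Input: aaaaaeeebbbb
Scanning for consecutive runs:
  Group 1: 'a' x 5 (positions 0-4)
  Group 2: 'e' x 3 (positions 5-7)
  Group 3: 'b' x 4 (positions 8-11)
Total groups: 3

3


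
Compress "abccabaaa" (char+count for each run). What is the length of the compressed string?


Input: abccabaaa
Runs:
  'a' x 1 => "a1"
  'b' x 1 => "b1"
  'c' x 2 => "c2"
  'a' x 1 => "a1"
  'b' x 1 => "b1"
  'a' x 3 => "a3"
Compressed: "a1b1c2a1b1a3"
Compressed length: 12

12


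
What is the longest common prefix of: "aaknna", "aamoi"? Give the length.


Words: aaknna, aamoi
  Position 0: all 'a' => match
  Position 1: all 'a' => match
  Position 2: ('k', 'm') => mismatch, stop
LCP = "aa" (length 2)

2


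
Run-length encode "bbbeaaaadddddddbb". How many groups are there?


Input: bbbeaaaadddddddbb
Scanning for consecutive runs:
  Group 1: 'b' x 3 (positions 0-2)
  Group 2: 'e' x 1 (positions 3-3)
  Group 3: 'a' x 4 (positions 4-7)
  Group 4: 'd' x 7 (positions 8-14)
  Group 5: 'b' x 2 (positions 15-16)
Total groups: 5

5


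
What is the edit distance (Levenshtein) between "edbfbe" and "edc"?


Computing edit distance: "edbfbe" -> "edc"
DP table:
           e    d    c
      0    1    2    3
  e   1    0    1    2
  d   2    1    0    1
  b   3    2    1    1
  f   4    3    2    2
  b   5    4    3    3
  e   6    5    4    4
Edit distance = dp[6][3] = 4

4


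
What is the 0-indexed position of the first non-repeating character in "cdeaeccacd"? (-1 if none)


Input: cdeaeccacd
Character frequencies:
  'a': 2
  'c': 4
  'd': 2
  'e': 2
Scanning left to right for freq == 1:
  Position 0 ('c'): freq=4, skip
  Position 1 ('d'): freq=2, skip
  Position 2 ('e'): freq=2, skip
  Position 3 ('a'): freq=2, skip
  Position 4 ('e'): freq=2, skip
  Position 5 ('c'): freq=4, skip
  Position 6 ('c'): freq=4, skip
  Position 7 ('a'): freq=2, skip
  Position 8 ('c'): freq=4, skip
  Position 9 ('d'): freq=2, skip
  No unique character found => answer = -1

-1


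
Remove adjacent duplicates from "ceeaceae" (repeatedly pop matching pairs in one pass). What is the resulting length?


Input: ceeaceae
Stack-based adjacent duplicate removal:
  Read 'c': push. Stack: c
  Read 'e': push. Stack: ce
  Read 'e': matches stack top 'e' => pop. Stack: c
  Read 'a': push. Stack: ca
  Read 'c': push. Stack: cac
  Read 'e': push. Stack: cace
  Read 'a': push. Stack: cacea
  Read 'e': push. Stack: caceae
Final stack: "caceae" (length 6)

6


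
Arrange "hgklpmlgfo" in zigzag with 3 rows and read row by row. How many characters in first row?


Zigzag "hgklpmlgfo" into 3 rows:
Placing characters:
  'h' => row 0
  'g' => row 1
  'k' => row 2
  'l' => row 1
  'p' => row 0
  'm' => row 1
  'l' => row 2
  'g' => row 1
  'f' => row 0
  'o' => row 1
Rows:
  Row 0: "hpf"
  Row 1: "glmgo"
  Row 2: "kl"
First row length: 3

3


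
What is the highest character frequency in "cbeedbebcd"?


Input: cbeedbebcd
Character counts:
  'b': 3
  'c': 2
  'd': 2
  'e': 3
Maximum frequency: 3

3


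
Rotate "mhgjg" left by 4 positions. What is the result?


Input: "mhgjg", rotate left by 4
First 4 characters: "mhgj"
Remaining characters: "g"
Concatenate remaining + first: "g" + "mhgj" = "gmhgj"

gmhgj


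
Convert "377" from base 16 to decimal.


Input: "377" in base 16
Positional expansion:
  Digit '3' (value 3) x 16^2 = 768
  Digit '7' (value 7) x 16^1 = 112
  Digit '7' (value 7) x 16^0 = 7
Sum = 887

887


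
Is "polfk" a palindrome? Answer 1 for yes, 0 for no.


Input: polfk
Reversed: kflop
  Compare pos 0 ('p') with pos 4 ('k'): MISMATCH
  Compare pos 1 ('o') with pos 3 ('f'): MISMATCH
Result: not a palindrome

0


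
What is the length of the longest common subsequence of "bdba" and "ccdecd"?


LCS of "bdba" and "ccdecd"
DP table:
           c    c    d    e    c    d
      0    0    0    0    0    0    0
  b   0    0    0    0    0    0    0
  d   0    0    0    1    1    1    1
  b   0    0    0    1    1    1    1
  a   0    0    0    1    1    1    1
LCS length = dp[4][6] = 1

1


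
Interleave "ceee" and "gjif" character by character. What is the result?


Interleaving "ceee" and "gjif":
  Position 0: 'c' from first, 'g' from second => "cg"
  Position 1: 'e' from first, 'j' from second => "ej"
  Position 2: 'e' from first, 'i' from second => "ei"
  Position 3: 'e' from first, 'f' from second => "ef"
Result: cgejeief

cgejeief


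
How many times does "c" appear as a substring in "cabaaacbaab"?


Searching for "c" in "cabaaacbaab"
Scanning each position:
  Position 0: "c" => MATCH
  Position 1: "a" => no
  Position 2: "b" => no
  Position 3: "a" => no
  Position 4: "a" => no
  Position 5: "a" => no
  Position 6: "c" => MATCH
  Position 7: "b" => no
  Position 8: "a" => no
  Position 9: "a" => no
  Position 10: "b" => no
Total occurrences: 2

2


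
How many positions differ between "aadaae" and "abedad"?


Comparing "aadaae" and "abedad" position by position:
  Position 0: 'a' vs 'a' => same
  Position 1: 'a' vs 'b' => DIFFER
  Position 2: 'd' vs 'e' => DIFFER
  Position 3: 'a' vs 'd' => DIFFER
  Position 4: 'a' vs 'a' => same
  Position 5: 'e' vs 'd' => DIFFER
Positions that differ: 4

4


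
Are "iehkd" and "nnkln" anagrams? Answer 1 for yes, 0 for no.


Strings: "iehkd", "nnkln"
Sorted first:  dehik
Sorted second: klnnn
Differ at position 0: 'd' vs 'k' => not anagrams

0


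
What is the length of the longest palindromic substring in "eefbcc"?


Input: "eefbcc"
Checking substrings for palindromes:
  [0:2] "ee" (len 2) => palindrome
  [4:6] "cc" (len 2) => palindrome
Longest palindromic substring: "ee" with length 2

2


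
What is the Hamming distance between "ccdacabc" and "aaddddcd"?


Comparing "ccdacabc" and "aaddddcd" position by position:
  Position 0: 'c' vs 'a' => differ
  Position 1: 'c' vs 'a' => differ
  Position 2: 'd' vs 'd' => same
  Position 3: 'a' vs 'd' => differ
  Position 4: 'c' vs 'd' => differ
  Position 5: 'a' vs 'd' => differ
  Position 6: 'b' vs 'c' => differ
  Position 7: 'c' vs 'd' => differ
Total differences (Hamming distance): 7

7


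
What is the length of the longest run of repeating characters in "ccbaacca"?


Input: "ccbaacca"
Scanning for longest run:
  Position 1 ('c'): continues run of 'c', length=2
  Position 2 ('b'): new char, reset run to 1
  Position 3 ('a'): new char, reset run to 1
  Position 4 ('a'): continues run of 'a', length=2
  Position 5 ('c'): new char, reset run to 1
  Position 6 ('c'): continues run of 'c', length=2
  Position 7 ('a'): new char, reset run to 1
Longest run: 'c' with length 2

2


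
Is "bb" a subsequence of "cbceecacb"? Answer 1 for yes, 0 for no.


Check if "bb" is a subsequence of "cbceecacb"
Greedy scan:
  Position 0 ('c'): no match needed
  Position 1 ('b'): matches sub[0] = 'b'
  Position 2 ('c'): no match needed
  Position 3 ('e'): no match needed
  Position 4 ('e'): no match needed
  Position 5 ('c'): no match needed
  Position 6 ('a'): no match needed
  Position 7 ('c'): no match needed
  Position 8 ('b'): matches sub[1] = 'b'
All 2 characters matched => is a subsequence

1


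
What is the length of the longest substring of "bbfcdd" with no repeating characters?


Input: "bbfcdd"
Sliding window (track last position of each char):
  Position 0 ('b'): window [0,0] length 1 -- new best
  Position 1 ('b'): repeat (last at 0), move window start to 1
  Position 1 ('b'): window [1,1] length 1
  Position 2 ('f'): window [1,2] length 2 -- new best
  Position 3 ('c'): window [1,3] length 3 -- new best
  Position 4 ('d'): window [1,4] length 4 -- new best
  Position 5 ('d'): repeat (last at 4), move window start to 5
  Position 5 ('d'): window [5,5] length 1
Longest substring with no repeats: "bfcd" with length 4

4


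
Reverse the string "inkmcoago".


Input: inkmcoago
Reading characters right to left:
  Position 8: 'o'
  Position 7: 'g'
  Position 6: 'a'
  Position 5: 'o'
  Position 4: 'c'
  Position 3: 'm'
  Position 2: 'k'
  Position 1: 'n'
  Position 0: 'i'
Reversed: ogaocmkni

ogaocmkni


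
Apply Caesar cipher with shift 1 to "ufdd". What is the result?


Caesar cipher: shift "ufdd" by 1
  'u' (pos 20) + 1 = pos 21 = 'v'
  'f' (pos 5) + 1 = pos 6 = 'g'
  'd' (pos 3) + 1 = pos 4 = 'e'
  'd' (pos 3) + 1 = pos 4 = 'e'
Result: vgee

vgee


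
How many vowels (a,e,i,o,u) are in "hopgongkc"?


Input: hopgongkc
Checking each character:
  'h' at position 0: consonant
  'o' at position 1: vowel (running total: 1)
  'p' at position 2: consonant
  'g' at position 3: consonant
  'o' at position 4: vowel (running total: 2)
  'n' at position 5: consonant
  'g' at position 6: consonant
  'k' at position 7: consonant
  'c' at position 8: consonant
Total vowels: 2

2


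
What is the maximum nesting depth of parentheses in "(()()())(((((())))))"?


Input: "(()()())(((((())))))"
Tracking depth:
  Position 0 '(': depth becomes 1
  Position 1 '(': depth becomes 2
  Position 2 ')': depth becomes 1
  Position 3 '(': depth becomes 2
  Position 4 ')': depth becomes 1
  Position 5 '(': depth becomes 2
  Position 6 ')': depth becomes 1
  Position 7 ')': depth becomes 0
  Position 8 '(': depth becomes 1
  Position 9 '(': depth becomes 2
  Position 10 '(': depth becomes 3
  Position 11 '(': depth becomes 4
  Position 12 '(': depth becomes 5
  Position 13 '(': depth becomes 6
  Position 14 ')': depth becomes 5
  Position 15 ')': depth becomes 4
  Position 16 ')': depth becomes 3
  Position 17 ')': depth becomes 2
  Position 18 ')': depth becomes 1
  Position 19 ')': depth becomes 0
Maximum depth reached: 6

6


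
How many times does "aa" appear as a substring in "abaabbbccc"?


Searching for "aa" in "abaabbbccc"
Scanning each position:
  Position 0: "ab" => no
  Position 1: "ba" => no
  Position 2: "aa" => MATCH
  Position 3: "ab" => no
  Position 4: "bb" => no
  Position 5: "bb" => no
  Position 6: "bc" => no
  Position 7: "cc" => no
  Position 8: "cc" => no
Total occurrences: 1

1


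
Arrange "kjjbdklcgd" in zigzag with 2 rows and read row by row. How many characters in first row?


Zigzag "kjjbdklcgd" into 2 rows:
Placing characters:
  'k' => row 0
  'j' => row 1
  'j' => row 0
  'b' => row 1
  'd' => row 0
  'k' => row 1
  'l' => row 0
  'c' => row 1
  'g' => row 0
  'd' => row 1
Rows:
  Row 0: "kjdlg"
  Row 1: "jbkcd"
First row length: 5

5


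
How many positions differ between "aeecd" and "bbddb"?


Comparing "aeecd" and "bbddb" position by position:
  Position 0: 'a' vs 'b' => DIFFER
  Position 1: 'e' vs 'b' => DIFFER
  Position 2: 'e' vs 'd' => DIFFER
  Position 3: 'c' vs 'd' => DIFFER
  Position 4: 'd' vs 'b' => DIFFER
Positions that differ: 5

5


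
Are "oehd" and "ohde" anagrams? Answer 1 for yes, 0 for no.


Strings: "oehd", "ohde"
Sorted first:  deho
Sorted second: deho
Sorted forms match => anagrams

1


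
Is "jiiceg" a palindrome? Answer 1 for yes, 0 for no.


Input: jiiceg
Reversed: geciij
  Compare pos 0 ('j') with pos 5 ('g'): MISMATCH
  Compare pos 1 ('i') with pos 4 ('e'): MISMATCH
  Compare pos 2 ('i') with pos 3 ('c'): MISMATCH
Result: not a palindrome

0


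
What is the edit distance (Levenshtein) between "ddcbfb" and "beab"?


Computing edit distance: "ddcbfb" -> "beab"
DP table:
           b    e    a    b
      0    1    2    3    4
  d   1    1    2    3    4
  d   2    2    2    3    4
  c   3    3    3    3    4
  b   4    3    4    4    3
  f   5    4    4    5    4
  b   6    5    5    5    5
Edit distance = dp[6][4] = 5

5


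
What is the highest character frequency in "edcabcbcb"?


Input: edcabcbcb
Character counts:
  'a': 1
  'b': 3
  'c': 3
  'd': 1
  'e': 1
Maximum frequency: 3

3


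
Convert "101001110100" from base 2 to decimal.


Input: "101001110100" in base 2
Positional expansion:
  Digit '1' (value 1) x 2^11 = 2048
  Digit '0' (value 0) x 2^10 = 0
  Digit '1' (value 1) x 2^9 = 512
  Digit '0' (value 0) x 2^8 = 0
  Digit '0' (value 0) x 2^7 = 0
  Digit '1' (value 1) x 2^6 = 64
  Digit '1' (value 1) x 2^5 = 32
  Digit '1' (value 1) x 2^4 = 16
  Digit '0' (value 0) x 2^3 = 0
  Digit '1' (value 1) x 2^2 = 4
  Digit '0' (value 0) x 2^1 = 0
  Digit '0' (value 0) x 2^0 = 0
Sum = 2676

2676


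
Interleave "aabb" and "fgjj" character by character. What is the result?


Interleaving "aabb" and "fgjj":
  Position 0: 'a' from first, 'f' from second => "af"
  Position 1: 'a' from first, 'g' from second => "ag"
  Position 2: 'b' from first, 'j' from second => "bj"
  Position 3: 'b' from first, 'j' from second => "bj"
Result: afagbjbj

afagbjbj


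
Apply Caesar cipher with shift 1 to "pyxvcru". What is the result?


Caesar cipher: shift "pyxvcru" by 1
  'p' (pos 15) + 1 = pos 16 = 'q'
  'y' (pos 24) + 1 = pos 25 = 'z'
  'x' (pos 23) + 1 = pos 24 = 'y'
  'v' (pos 21) + 1 = pos 22 = 'w'
  'c' (pos 2) + 1 = pos 3 = 'd'
  'r' (pos 17) + 1 = pos 18 = 's'
  'u' (pos 20) + 1 = pos 21 = 'v'
Result: qzywdsv

qzywdsv


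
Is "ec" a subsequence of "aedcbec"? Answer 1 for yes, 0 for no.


Check if "ec" is a subsequence of "aedcbec"
Greedy scan:
  Position 0 ('a'): no match needed
  Position 1 ('e'): matches sub[0] = 'e'
  Position 2 ('d'): no match needed
  Position 3 ('c'): matches sub[1] = 'c'
  Position 4 ('b'): no match needed
  Position 5 ('e'): no match needed
  Position 6 ('c'): no match needed
All 2 characters matched => is a subsequence

1


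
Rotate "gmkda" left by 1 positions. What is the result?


Input: "gmkda", rotate left by 1
First 1 characters: "g"
Remaining characters: "mkda"
Concatenate remaining + first: "mkda" + "g" = "mkdag"

mkdag


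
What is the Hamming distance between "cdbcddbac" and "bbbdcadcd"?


Comparing "cdbcddbac" and "bbbdcadcd" position by position:
  Position 0: 'c' vs 'b' => differ
  Position 1: 'd' vs 'b' => differ
  Position 2: 'b' vs 'b' => same
  Position 3: 'c' vs 'd' => differ
  Position 4: 'd' vs 'c' => differ
  Position 5: 'd' vs 'a' => differ
  Position 6: 'b' vs 'd' => differ
  Position 7: 'a' vs 'c' => differ
  Position 8: 'c' vs 'd' => differ
Total differences (Hamming distance): 8

8


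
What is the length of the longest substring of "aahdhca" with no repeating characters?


Input: "aahdhca"
Sliding window (track last position of each char):
  Position 0 ('a'): window [0,0] length 1 -- new best
  Position 1 ('a'): repeat (last at 0), move window start to 1
  Position 1 ('a'): window [1,1] length 1
  Position 2 ('h'): window [1,2] length 2 -- new best
  Position 3 ('d'): window [1,3] length 3 -- new best
  Position 4 ('h'): repeat (last at 2), move window start to 3
  Position 4 ('h'): window [3,4] length 2
  Position 5 ('c'): window [3,5] length 3
  Position 6 ('a'): window [3,6] length 4 -- new best
Longest substring with no repeats: "dhca" with length 4

4


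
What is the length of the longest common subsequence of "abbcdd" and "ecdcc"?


LCS of "abbcdd" and "ecdcc"
DP table:
           e    c    d    c    c
      0    0    0    0    0    0
  a   0    0    0    0    0    0
  b   0    0    0    0    0    0
  b   0    0    0    0    0    0
  c   0    0    1    1    1    1
  d   0    0    1    2    2    2
  d   0    0    1    2    2    2
LCS length = dp[6][5] = 2

2


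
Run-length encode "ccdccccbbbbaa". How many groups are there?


Input: ccdccccbbbbaa
Scanning for consecutive runs:
  Group 1: 'c' x 2 (positions 0-1)
  Group 2: 'd' x 1 (positions 2-2)
  Group 3: 'c' x 4 (positions 3-6)
  Group 4: 'b' x 4 (positions 7-10)
  Group 5: 'a' x 2 (positions 11-12)
Total groups: 5

5


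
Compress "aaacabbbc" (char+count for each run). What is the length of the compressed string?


Input: aaacabbbc
Runs:
  'a' x 3 => "a3"
  'c' x 1 => "c1"
  'a' x 1 => "a1"
  'b' x 3 => "b3"
  'c' x 1 => "c1"
Compressed: "a3c1a1b3c1"
Compressed length: 10

10


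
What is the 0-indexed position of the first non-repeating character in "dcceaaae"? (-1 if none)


Input: dcceaaae
Character frequencies:
  'a': 3
  'c': 2
  'd': 1
  'e': 2
Scanning left to right for freq == 1:
  Position 0 ('d'): unique! => answer = 0

0


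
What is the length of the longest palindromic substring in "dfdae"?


Input: "dfdae"
Checking substrings for palindromes:
  [0:3] "dfd" (len 3) => palindrome
Longest palindromic substring: "dfd" with length 3

3


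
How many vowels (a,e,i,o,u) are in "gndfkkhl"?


Input: gndfkkhl
Checking each character:
  'g' at position 0: consonant
  'n' at position 1: consonant
  'd' at position 2: consonant
  'f' at position 3: consonant
  'k' at position 4: consonant
  'k' at position 5: consonant
  'h' at position 6: consonant
  'l' at position 7: consonant
Total vowels: 0

0


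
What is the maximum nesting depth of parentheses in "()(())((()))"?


Input: "()(())((()))"
Tracking depth:
  Position 0 '(': depth becomes 1
  Position 1 ')': depth becomes 0
  Position 2 '(': depth becomes 1
  Position 3 '(': depth becomes 2
  Position 4 ')': depth becomes 1
  Position 5 ')': depth becomes 0
  Position 6 '(': depth becomes 1
  Position 7 '(': depth becomes 2
  Position 8 '(': depth becomes 3
  Position 9 ')': depth becomes 2
  Position 10 ')': depth becomes 1
  Position 11 ')': depth becomes 0
Maximum depth reached: 3

3


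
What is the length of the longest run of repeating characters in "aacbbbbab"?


Input: "aacbbbbab"
Scanning for longest run:
  Position 1 ('a'): continues run of 'a', length=2
  Position 2 ('c'): new char, reset run to 1
  Position 3 ('b'): new char, reset run to 1
  Position 4 ('b'): continues run of 'b', length=2
  Position 5 ('b'): continues run of 'b', length=3
  Position 6 ('b'): continues run of 'b', length=4
  Position 7 ('a'): new char, reset run to 1
  Position 8 ('b'): new char, reset run to 1
Longest run: 'b' with length 4

4


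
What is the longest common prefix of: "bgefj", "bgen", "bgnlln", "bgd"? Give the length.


Words: bgefj, bgen, bgnlln, bgd
  Position 0: all 'b' => match
  Position 1: all 'g' => match
  Position 2: ('e', 'e', 'n', 'd') => mismatch, stop
LCP = "bg" (length 2)

2


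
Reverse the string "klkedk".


Input: klkedk
Reading characters right to left:
  Position 5: 'k'
  Position 4: 'd'
  Position 3: 'e'
  Position 2: 'k'
  Position 1: 'l'
  Position 0: 'k'
Reversed: kdeklk

kdeklk


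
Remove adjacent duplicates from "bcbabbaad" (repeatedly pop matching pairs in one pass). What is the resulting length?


Input: bcbabbaad
Stack-based adjacent duplicate removal:
  Read 'b': push. Stack: b
  Read 'c': push. Stack: bc
  Read 'b': push. Stack: bcb
  Read 'a': push. Stack: bcba
  Read 'b': push. Stack: bcbab
  Read 'b': matches stack top 'b' => pop. Stack: bcba
  Read 'a': matches stack top 'a' => pop. Stack: bcb
  Read 'a': push. Stack: bcba
  Read 'd': push. Stack: bcbad
Final stack: "bcbad" (length 5)

5


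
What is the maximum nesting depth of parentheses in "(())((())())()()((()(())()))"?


Input: "(())((())())()()((()(())()))"
Tracking depth:
  Position 0 '(': depth becomes 1
  Position 1 '(': depth becomes 2
  Position 2 ')': depth becomes 1
  Position 3 ')': depth becomes 0
  Position 4 '(': depth becomes 1
  Position 5 '(': depth becomes 2
  Position 6 '(': depth becomes 3
  Position 7 ')': depth becomes 2
  Position 8 ')': depth becomes 1
  Position 9 '(': depth becomes 2
  Position 10 ')': depth becomes 1
  Position 11 ')': depth becomes 0
  Position 12 '(': depth becomes 1
  Position 13 ')': depth becomes 0
  Position 14 '(': depth becomes 1
  Position 15 ')': depth becomes 0
  Position 16 '(': depth becomes 1
  Position 17 '(': depth becomes 2
  Position 18 '(': depth becomes 3
  Position 19 ')': depth becomes 2
  Position 20 '(': depth becomes 3
  Position 21 '(': depth becomes 4
  Position 22 ')': depth becomes 3
  Position 23 ')': depth becomes 2
  Position 24 '(': depth becomes 3
  Position 25 ')': depth becomes 2
  Position 26 ')': depth becomes 1
  Position 27 ')': depth becomes 0
Maximum depth reached: 4

4


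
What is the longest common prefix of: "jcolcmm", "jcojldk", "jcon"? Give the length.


Words: jcolcmm, jcojldk, jcon
  Position 0: all 'j' => match
  Position 1: all 'c' => match
  Position 2: all 'o' => match
  Position 3: ('l', 'j', 'n') => mismatch, stop
LCP = "jco" (length 3)

3


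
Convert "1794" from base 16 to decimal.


Input: "1794" in base 16
Positional expansion:
  Digit '1' (value 1) x 16^3 = 4096
  Digit '7' (value 7) x 16^2 = 1792
  Digit '9' (value 9) x 16^1 = 144
  Digit '4' (value 4) x 16^0 = 4
Sum = 6036

6036


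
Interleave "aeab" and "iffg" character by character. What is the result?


Interleaving "aeab" and "iffg":
  Position 0: 'a' from first, 'i' from second => "ai"
  Position 1: 'e' from first, 'f' from second => "ef"
  Position 2: 'a' from first, 'f' from second => "af"
  Position 3: 'b' from first, 'g' from second => "bg"
Result: aiefafbg

aiefafbg


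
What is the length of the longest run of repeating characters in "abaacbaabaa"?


Input: "abaacbaabaa"
Scanning for longest run:
  Position 1 ('b'): new char, reset run to 1
  Position 2 ('a'): new char, reset run to 1
  Position 3 ('a'): continues run of 'a', length=2
  Position 4 ('c'): new char, reset run to 1
  Position 5 ('b'): new char, reset run to 1
  Position 6 ('a'): new char, reset run to 1
  Position 7 ('a'): continues run of 'a', length=2
  Position 8 ('b'): new char, reset run to 1
  Position 9 ('a'): new char, reset run to 1
  Position 10 ('a'): continues run of 'a', length=2
Longest run: 'a' with length 2

2
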